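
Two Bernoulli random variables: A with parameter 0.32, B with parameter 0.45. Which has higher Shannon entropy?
B

For binary distributions, entropy is maximized at p=0.5 and decreases as p moves toward 0 or 1.

H(A) = H(0.32) = 0.9044 bits
H(B) = H(0.45) = 0.9928 bits

Distribution B (p=0.45) is closer to uniform (p=0.5), so it has higher entropy.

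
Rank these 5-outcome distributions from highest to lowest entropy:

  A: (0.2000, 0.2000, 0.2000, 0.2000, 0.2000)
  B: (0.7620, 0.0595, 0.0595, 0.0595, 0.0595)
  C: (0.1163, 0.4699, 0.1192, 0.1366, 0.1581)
A > C > B

Key insight: Entropy is maximized by uniform distributions and minimized by concentrated distributions.

- Uniform distributions have maximum entropy log₂(5) = 2.3219 bits
- The more "peaked" or concentrated a distribution, the lower its entropy

Entropies:
  H(A) = 2.3219 bits
  H(B) = 1.2677 bits
  H(C) = 2.0517 bits

Ranking: A > C > B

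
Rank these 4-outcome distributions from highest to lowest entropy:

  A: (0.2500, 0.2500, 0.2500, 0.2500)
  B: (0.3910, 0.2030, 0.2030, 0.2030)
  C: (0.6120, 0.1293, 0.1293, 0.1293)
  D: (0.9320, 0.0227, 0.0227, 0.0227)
A > B > C > D

Key insight: Entropy is maximized by uniform distributions and minimized by concentrated distributions.

Entropies:
  H(A) = 2.0000 bits
  H(B) = 1.9307 bits
  H(C) = 1.5785 bits
  H(D) = 0.4662 bits

Ranking: A > B > C > D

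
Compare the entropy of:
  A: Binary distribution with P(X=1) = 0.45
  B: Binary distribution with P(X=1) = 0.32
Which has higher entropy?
A

For binary distributions, entropy is maximized at p=0.5 and decreases as p moves toward 0 or 1.

H(A) = H(0.45) = 0.9928 bits
H(B) = H(0.32) = 0.9044 bits

Distribution A (p=0.45) is closer to uniform (p=0.5), so it has higher entropy.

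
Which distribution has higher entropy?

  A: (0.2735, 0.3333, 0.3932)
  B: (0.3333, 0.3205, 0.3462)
B

Both distributions are close to uniform, making this a harder comparison.

H(A) = 1.5694 bits
H(B) = 1.5842 bits

The distribution closer to uniform has higher entropy.
Answer: B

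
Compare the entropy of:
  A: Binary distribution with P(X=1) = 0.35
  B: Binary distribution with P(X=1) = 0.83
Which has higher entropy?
A

For binary distributions, entropy is maximized at p=0.5 and decreases as p moves toward 0 or 1.

H(A) = H(0.35) = 0.9341 bits
H(B) = H(0.83) = 0.6577 bits

Distribution A (p=0.35) is closer to uniform (p=0.5), so it has higher entropy.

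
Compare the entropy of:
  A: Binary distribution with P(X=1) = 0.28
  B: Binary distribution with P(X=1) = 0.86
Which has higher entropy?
A

For binary distributions, entropy is maximized at p=0.5 and decreases as p moves toward 0 or 1.

H(A) = H(0.28) = 0.8555 bits
H(B) = H(0.86) = 0.5842 bits

Distribution A (p=0.28) is closer to uniform (p=0.5), so it has higher entropy.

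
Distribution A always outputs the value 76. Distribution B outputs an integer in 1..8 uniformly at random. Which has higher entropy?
B

A is deterministic, so H(A) = 0. B is uniform over 8 outcomes, so H(B) = log₂(8) = 3.000 bits. Any distribution with genuine randomness has higher entropy than a deterministic one.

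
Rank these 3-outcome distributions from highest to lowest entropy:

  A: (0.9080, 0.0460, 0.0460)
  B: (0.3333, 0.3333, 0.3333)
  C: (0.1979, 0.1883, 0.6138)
B > C > A

Key insight: Entropy is maximized by uniform distributions and minimized by concentrated distributions.

- Uniform distributions have maximum entropy log₂(3) = 1.5850 bits
- The more "peaked" or concentrated a distribution, the lower its entropy

Entropies:
  H(A) = 0.5351 bits
  H(B) = 1.5850 bits
  H(C) = 1.3483 bits

Ranking: B > C > A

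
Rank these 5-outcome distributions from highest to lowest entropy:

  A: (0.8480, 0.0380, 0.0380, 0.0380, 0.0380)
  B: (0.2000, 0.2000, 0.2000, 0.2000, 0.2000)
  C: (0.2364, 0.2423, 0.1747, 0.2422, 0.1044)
B > C > A

Key insight: Entropy is maximized by uniform distributions and minimized by concentrated distributions.

- Uniform distributions have maximum entropy log₂(5) = 2.3219 bits
- The more "peaked" or concentrated a distribution, the lower its entropy

Entropies:
  H(A) = 0.9188 bits
  H(B) = 2.3219 bits
  H(C) = 2.2630 bits

Ranking: B > C > A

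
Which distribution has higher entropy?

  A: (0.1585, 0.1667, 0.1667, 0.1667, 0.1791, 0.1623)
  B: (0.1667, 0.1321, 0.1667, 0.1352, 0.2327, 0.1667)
A

Both distributions are close to uniform, making this a harder comparison.

H(A) = 2.5839 bits
H(B) = 2.5581 bits

The distribution closer to uniform has higher entropy.
Answer: A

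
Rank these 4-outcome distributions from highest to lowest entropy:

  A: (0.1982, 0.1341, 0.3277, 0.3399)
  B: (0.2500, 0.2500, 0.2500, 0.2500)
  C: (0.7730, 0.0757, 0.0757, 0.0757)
B > A > C

Key insight: Entropy is maximized by uniform distributions and minimized by concentrated distributions.

- Uniform distributions have maximum entropy log₂(4) = 2.0000 bits
- The more "peaked" or concentrated a distribution, the lower its entropy

Entropies:
  H(A) = 1.9082 bits
  H(B) = 2.0000 bits
  H(C) = 1.1325 bits

Ranking: B > A > C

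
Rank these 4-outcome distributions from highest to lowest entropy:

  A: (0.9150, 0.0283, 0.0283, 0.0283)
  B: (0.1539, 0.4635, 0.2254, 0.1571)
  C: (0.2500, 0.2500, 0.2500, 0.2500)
C > B > A

Key insight: Entropy is maximized by uniform distributions and minimized by concentrated distributions.

- Uniform distributions have maximum entropy log₂(4) = 2.0000 bits
- The more "peaked" or concentrated a distribution, the lower its entropy

Entropies:
  H(A) = 0.5543 bits
  H(B) = 1.8338 bits
  H(C) = 2.0000 bits

Ranking: C > B > A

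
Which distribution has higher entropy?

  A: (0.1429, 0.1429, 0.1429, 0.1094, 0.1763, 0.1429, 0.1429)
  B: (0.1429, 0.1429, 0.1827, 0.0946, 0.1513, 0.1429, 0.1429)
A

Both distributions are close to uniform, making this a harder comparison.

H(A) = 2.7959 bits
H(B) = 2.7863 bits

The distribution closer to uniform has higher entropy.
Answer: A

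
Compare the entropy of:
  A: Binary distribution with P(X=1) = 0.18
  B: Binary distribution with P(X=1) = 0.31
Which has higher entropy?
B

For binary distributions, entropy is maximized at p=0.5 and decreases as p moves toward 0 or 1.

H(A) = H(0.18) = 0.6801 bits
H(B) = H(0.31) = 0.8932 bits

Distribution B (p=0.31) is closer to uniform (p=0.5), so it has higher entropy.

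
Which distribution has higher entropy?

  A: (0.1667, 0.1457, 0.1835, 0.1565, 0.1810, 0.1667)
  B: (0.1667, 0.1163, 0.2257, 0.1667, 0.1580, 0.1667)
A

Both distributions are close to uniform, making this a harder comparison.

H(A) = 2.5805 bits
H(B) = 2.5588 bits

The distribution closer to uniform has higher entropy.
Answer: A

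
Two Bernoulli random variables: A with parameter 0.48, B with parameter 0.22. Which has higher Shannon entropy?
A

For binary distributions, entropy is maximized at p=0.5 and decreases as p moves toward 0 or 1.

H(A) = H(0.48) = 0.9988 bits
H(B) = H(0.22) = 0.7602 bits

Distribution A (p=0.48) is closer to uniform (p=0.5), so it has higher entropy.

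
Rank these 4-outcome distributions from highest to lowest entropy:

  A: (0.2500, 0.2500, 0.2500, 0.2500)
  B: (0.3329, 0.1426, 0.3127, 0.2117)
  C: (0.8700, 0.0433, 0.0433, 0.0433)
A > B > C

Key insight: Entropy is maximized by uniform distributions and minimized by concentrated distributions.

- Uniform distributions have maximum entropy log₂(4) = 2.0000 bits
- The more "peaked" or concentrated a distribution, the lower its entropy

Entropies:
  H(A) = 2.0000 bits
  H(B) = 1.9276 bits
  H(C) = 0.7635 bits

Ranking: A > B > C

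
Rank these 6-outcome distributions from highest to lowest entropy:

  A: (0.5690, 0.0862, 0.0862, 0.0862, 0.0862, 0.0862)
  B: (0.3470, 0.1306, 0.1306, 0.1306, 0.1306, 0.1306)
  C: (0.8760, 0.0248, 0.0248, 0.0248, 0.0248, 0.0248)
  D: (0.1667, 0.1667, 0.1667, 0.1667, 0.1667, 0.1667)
D > B > A > C

Key insight: Entropy is maximized by uniform distributions and minimized by concentrated distributions.

Entropies:
  H(A) = 1.9870 bits
  H(B) = 2.4476 bits
  H(C) = 0.8287 bits
  H(D) = 2.5850 bits

Ranking: D > B > A > C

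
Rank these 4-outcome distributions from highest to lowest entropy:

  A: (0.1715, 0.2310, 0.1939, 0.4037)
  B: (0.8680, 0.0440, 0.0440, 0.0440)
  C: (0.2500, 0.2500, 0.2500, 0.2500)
C > A > B

Key insight: Entropy is maximized by uniform distributions and minimized by concentrated distributions.

- Uniform distributions have maximum entropy log₂(4) = 2.0000 bits
- The more "peaked" or concentrated a distribution, the lower its entropy

Entropies:
  H(A) = 1.9117 bits
  H(B) = 0.7721 bits
  H(C) = 2.0000 bits

Ranking: C > A > B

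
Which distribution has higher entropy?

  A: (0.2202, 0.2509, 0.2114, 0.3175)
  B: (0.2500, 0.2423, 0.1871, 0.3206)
A

Both distributions are close to uniform, making this a harder comparison.

H(A) = 1.9807 bits
H(B) = 1.9741 bits

The distribution closer to uniform has higher entropy.
Answer: A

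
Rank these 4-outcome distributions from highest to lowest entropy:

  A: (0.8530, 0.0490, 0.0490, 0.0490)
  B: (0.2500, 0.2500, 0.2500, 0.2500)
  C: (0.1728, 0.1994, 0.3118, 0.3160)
B > C > A

Key insight: Entropy is maximized by uniform distributions and minimized by concentrated distributions.

- Uniform distributions have maximum entropy log₂(4) = 2.0000 bits
- The more "peaked" or concentrated a distribution, the lower its entropy

Entropies:
  H(A) = 0.8353 bits
  H(B) = 2.0000 bits
  H(C) = 1.9510 bits

Ranking: B > C > A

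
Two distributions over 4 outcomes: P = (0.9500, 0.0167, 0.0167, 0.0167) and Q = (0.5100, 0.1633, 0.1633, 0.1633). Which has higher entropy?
Q

P is highly concentrated on one outcome (95%), making it nearly deterministic. Q spreads its mass more evenly (max 51%). The more spread-out distribution has higher entropy: H(P) ≈ 0.366 bits, H(Q) ≈ 1.776 bits.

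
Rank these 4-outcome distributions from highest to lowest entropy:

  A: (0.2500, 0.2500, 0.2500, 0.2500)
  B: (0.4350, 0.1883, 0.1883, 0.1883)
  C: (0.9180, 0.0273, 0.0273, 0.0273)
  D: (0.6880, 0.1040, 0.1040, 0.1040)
A > B > D > C

Key insight: Entropy is maximized by uniform distributions and minimized by concentrated distributions.

Entropies:
  H(A) = 2.0000 bits
  H(B) = 1.8833 bits
  H(C) = 0.5392 bits
  H(D) = 1.3900 bits

Ranking: A > B > D > C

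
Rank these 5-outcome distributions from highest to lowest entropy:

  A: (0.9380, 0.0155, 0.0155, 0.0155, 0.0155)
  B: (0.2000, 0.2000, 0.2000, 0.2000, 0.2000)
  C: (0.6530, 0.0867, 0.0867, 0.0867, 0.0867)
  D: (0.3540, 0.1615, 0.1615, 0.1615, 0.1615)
B > D > C > A

Key insight: Entropy is maximized by uniform distributions and minimized by concentrated distributions.

Entropies:
  H(A) = 0.4593 bits
  H(B) = 2.3219 bits
  H(C) = 1.6254 bits
  H(D) = 2.2296 bits

Ranking: B > D > C > A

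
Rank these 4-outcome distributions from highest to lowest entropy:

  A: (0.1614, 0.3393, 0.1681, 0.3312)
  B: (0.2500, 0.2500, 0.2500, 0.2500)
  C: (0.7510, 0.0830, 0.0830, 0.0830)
B > A > C

Key insight: Entropy is maximized by uniform distributions and minimized by concentrated distributions.

- Uniform distributions have maximum entropy log₂(4) = 2.0000 bits
- The more "peaked" or concentrated a distribution, the lower its entropy

Entropies:
  H(A) = 1.9142 bits
  H(B) = 2.0000 bits
  H(C) = 1.2043 bits

Ranking: B > A > C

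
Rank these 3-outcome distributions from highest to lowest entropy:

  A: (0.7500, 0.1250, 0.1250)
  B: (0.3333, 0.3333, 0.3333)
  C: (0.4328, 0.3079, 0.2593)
B > C > A

Key insight: Entropy is maximized by uniform distributions and minimized by concentrated distributions.

- Uniform distributions have maximum entropy log₂(3) = 1.5850 bits
- The more "peaked" or concentrated a distribution, the lower its entropy

Entropies:
  H(A) = 1.0613 bits
  H(B) = 1.5850 bits
  H(C) = 1.5511 bits

Ranking: B > C > A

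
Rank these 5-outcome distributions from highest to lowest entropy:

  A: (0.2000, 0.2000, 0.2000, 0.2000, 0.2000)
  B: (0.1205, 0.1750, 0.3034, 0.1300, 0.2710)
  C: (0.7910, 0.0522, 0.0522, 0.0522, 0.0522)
A > B > C

Key insight: Entropy is maximized by uniform distributions and minimized by concentrated distributions.

- Uniform distributions have maximum entropy log₂(5) = 2.3219 bits
- The more "peaked" or concentrated a distribution, the lower its entropy

Entropies:
  H(A) = 2.3219 bits
  H(B) = 2.2232 bits
  H(C) = 1.1576 bits

Ranking: A > B > C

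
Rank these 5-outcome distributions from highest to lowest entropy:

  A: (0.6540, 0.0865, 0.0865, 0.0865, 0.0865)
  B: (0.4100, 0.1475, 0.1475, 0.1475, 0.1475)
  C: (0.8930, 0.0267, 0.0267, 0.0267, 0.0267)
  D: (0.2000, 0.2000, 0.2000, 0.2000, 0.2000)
D > B > A > C

Key insight: Entropy is maximized by uniform distributions and minimized by concentrated distributions.

Entropies:
  H(A) = 1.6224 bits
  H(B) = 2.1565 bits
  H(C) = 0.7048 bits
  H(D) = 2.3219 bits

Ranking: D > B > A > C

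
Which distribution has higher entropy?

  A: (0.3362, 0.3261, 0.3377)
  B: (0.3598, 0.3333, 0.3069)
A

Both distributions are close to uniform, making this a harder comparison.

H(A) = 1.5848 bits
H(B) = 1.5819 bits

The distribution closer to uniform has higher entropy.
Answer: A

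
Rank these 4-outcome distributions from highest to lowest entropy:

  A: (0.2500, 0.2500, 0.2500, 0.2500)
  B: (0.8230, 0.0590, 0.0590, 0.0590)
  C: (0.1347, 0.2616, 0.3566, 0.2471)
A > C > B

Key insight: Entropy is maximized by uniform distributions and minimized by concentrated distributions.

- Uniform distributions have maximum entropy log₂(4) = 2.0000 bits
- The more "peaked" or concentrated a distribution, the lower its entropy

Entropies:
  H(A) = 2.0000 bits
  H(B) = 0.9540 bits
  H(C) = 1.9244 bits

Ranking: A > C > B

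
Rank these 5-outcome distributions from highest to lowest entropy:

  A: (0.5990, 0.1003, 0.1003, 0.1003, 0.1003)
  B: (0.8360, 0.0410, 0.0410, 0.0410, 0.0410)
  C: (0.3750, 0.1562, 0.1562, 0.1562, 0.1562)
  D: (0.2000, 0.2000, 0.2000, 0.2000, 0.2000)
D > C > A > B

Key insight: Entropy is maximized by uniform distributions and minimized by concentrated distributions.

Entropies:
  H(A) = 1.7735 bits
  H(B) = 0.9718 bits
  H(C) = 2.2044 bits
  H(D) = 2.3219 bits

Ranking: D > C > A > B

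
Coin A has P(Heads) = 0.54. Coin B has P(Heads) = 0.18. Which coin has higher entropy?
A

For binary distributions, entropy is maximized at p=0.5 and decreases as p moves toward 0 or 1.

H(A) = H(0.54) = 0.9954 bits
H(B) = H(0.18) = 0.6801 bits

Distribution A (p=0.54) is closer to uniform (p=0.5), so it has higher entropy.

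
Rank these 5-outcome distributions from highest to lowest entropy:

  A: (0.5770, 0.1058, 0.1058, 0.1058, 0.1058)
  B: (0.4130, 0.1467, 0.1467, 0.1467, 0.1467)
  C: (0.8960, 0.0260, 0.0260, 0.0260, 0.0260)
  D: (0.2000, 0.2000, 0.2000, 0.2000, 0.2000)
D > B > A > C

Key insight: Entropy is maximized by uniform distributions and minimized by concentrated distributions.

Entropies:
  H(A) = 1.8288 bits
  H(B) = 2.1520 bits
  H(C) = 0.6895 bits
  H(D) = 2.3219 bits

Ranking: D > B > A > C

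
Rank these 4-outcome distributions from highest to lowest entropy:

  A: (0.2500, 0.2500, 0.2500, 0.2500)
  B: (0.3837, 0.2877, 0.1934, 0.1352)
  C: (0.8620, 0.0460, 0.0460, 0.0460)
A > B > C

Key insight: Entropy is maximized by uniform distributions and minimized by concentrated distributions.

- Uniform distributions have maximum entropy log₂(4) = 2.0000 bits
- The more "peaked" or concentrated a distribution, the lower its entropy

Entropies:
  H(A) = 2.0000 bits
  H(B) = 1.8961 bits
  H(C) = 0.7977 bits

Ranking: A > B > C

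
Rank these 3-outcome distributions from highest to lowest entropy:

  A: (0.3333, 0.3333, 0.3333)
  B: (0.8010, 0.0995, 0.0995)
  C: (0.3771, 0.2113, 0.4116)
A > C > B

Key insight: Entropy is maximized by uniform distributions and minimized by concentrated distributions.

- Uniform distributions have maximum entropy log₂(3) = 1.5850 bits
- The more "peaked" or concentrated a distribution, the lower its entropy

Entropies:
  H(A) = 1.5850 bits
  H(B) = 0.9189 bits
  H(C) = 1.5316 bits

Ranking: A > C > B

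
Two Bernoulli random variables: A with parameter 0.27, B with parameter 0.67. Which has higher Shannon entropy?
B

For binary distributions, entropy is maximized at p=0.5 and decreases as p moves toward 0 or 1.

H(A) = H(0.27) = 0.8415 bits
H(B) = H(0.67) = 0.9149 bits

Distribution B (p=0.67) is closer to uniform (p=0.5), so it has higher entropy.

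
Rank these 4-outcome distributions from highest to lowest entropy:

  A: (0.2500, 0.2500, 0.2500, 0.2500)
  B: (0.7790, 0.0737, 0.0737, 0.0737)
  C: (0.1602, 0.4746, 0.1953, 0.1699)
A > C > B

Key insight: Entropy is maximized by uniform distributions and minimized by concentrated distributions.

- Uniform distributions have maximum entropy log₂(4) = 2.0000 bits
- The more "peaked" or concentrated a distribution, the lower its entropy

Entropies:
  H(A) = 2.0000 bits
  H(B) = 1.1123 bits
  H(C) = 1.8282 bits

Ranking: A > C > B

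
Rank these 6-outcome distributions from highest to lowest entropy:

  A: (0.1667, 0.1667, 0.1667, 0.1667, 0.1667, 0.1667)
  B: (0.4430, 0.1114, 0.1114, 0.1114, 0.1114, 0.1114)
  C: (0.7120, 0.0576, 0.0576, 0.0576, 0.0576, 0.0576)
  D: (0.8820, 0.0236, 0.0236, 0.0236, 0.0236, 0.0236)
A > B > C > D

Key insight: Entropy is maximized by uniform distributions and minimized by concentrated distributions.

Entropies:
  H(A) = 2.5850 bits
  H(B) = 2.2839 bits
  H(C) = 1.5348 bits
  H(D) = 0.7976 bits

Ranking: A > B > C > D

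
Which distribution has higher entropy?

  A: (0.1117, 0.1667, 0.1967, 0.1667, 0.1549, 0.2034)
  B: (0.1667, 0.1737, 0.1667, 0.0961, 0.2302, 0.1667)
A

Both distributions are close to uniform, making this a harder comparison.

H(A) = 2.5604 bits
H(B) = 2.5437 bits

The distribution closer to uniform has higher entropy.
Answer: A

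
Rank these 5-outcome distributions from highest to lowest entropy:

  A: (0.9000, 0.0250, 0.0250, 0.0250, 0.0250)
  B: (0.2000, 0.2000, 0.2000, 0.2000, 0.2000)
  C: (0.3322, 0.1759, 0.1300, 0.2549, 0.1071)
B > C > A

Key insight: Entropy is maximized by uniform distributions and minimized by concentrated distributions.

- Uniform distributions have maximum entropy log₂(5) = 2.3219 bits
- The more "peaked" or concentrated a distribution, the lower its entropy

Entropies:
  H(A) = 0.6690 bits
  H(B) = 2.3219 bits
  H(C) = 2.1995 bits

Ranking: B > C > A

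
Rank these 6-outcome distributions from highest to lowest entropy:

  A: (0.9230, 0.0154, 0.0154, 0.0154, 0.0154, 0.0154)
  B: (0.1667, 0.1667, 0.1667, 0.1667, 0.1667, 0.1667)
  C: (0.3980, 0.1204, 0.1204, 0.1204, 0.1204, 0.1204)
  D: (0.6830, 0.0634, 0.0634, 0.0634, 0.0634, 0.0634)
B > C > D > A

Key insight: Entropy is maximized by uniform distributions and minimized by concentrated distributions.

Entropies:
  H(A) = 0.5703 bits
  H(B) = 2.5850 bits
  H(C) = 2.3676 bits
  H(D) = 1.6371 bits

Ranking: B > C > D > A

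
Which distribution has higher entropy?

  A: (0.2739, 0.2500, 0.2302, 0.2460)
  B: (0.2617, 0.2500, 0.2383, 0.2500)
B

Both distributions are close to uniform, making this a harder comparison.

H(A) = 1.9972 bits
H(B) = 1.9992 bits

The distribution closer to uniform has higher entropy.
Answer: B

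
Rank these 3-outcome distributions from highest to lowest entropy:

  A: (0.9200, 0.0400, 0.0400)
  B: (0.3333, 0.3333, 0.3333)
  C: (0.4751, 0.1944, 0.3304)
B > C > A

Key insight: Entropy is maximized by uniform distributions and minimized by concentrated distributions.

- Uniform distributions have maximum entropy log₂(3) = 1.5850 bits
- The more "peaked" or concentrated a distribution, the lower its entropy

Entropies:
  H(A) = 0.4822 bits
  H(B) = 1.5850 bits
  H(C) = 1.4974 bits

Ranking: B > C > A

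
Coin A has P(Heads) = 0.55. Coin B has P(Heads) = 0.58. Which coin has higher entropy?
A

For binary distributions, entropy is maximized at p=0.5 and decreases as p moves toward 0 or 1.

H(A) = H(0.55) = 0.9928 bits
H(B) = H(0.58) = 0.9815 bits

Distribution A (p=0.55) is closer to uniform (p=0.5), so it has higher entropy.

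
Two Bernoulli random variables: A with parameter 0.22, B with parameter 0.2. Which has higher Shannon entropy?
A

For binary distributions, entropy is maximized at p=0.5 and decreases as p moves toward 0 or 1.

H(A) = H(0.22) = 0.7602 bits
H(B) = H(0.2) = 0.7219 bits

Distribution A (p=0.22) is closer to uniform (p=0.5), so it has higher entropy.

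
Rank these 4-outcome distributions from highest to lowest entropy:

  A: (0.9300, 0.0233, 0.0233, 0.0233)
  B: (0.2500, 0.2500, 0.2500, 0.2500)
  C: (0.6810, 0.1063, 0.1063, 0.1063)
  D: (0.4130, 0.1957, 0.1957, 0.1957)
B > D > C > A

Key insight: Entropy is maximized by uniform distributions and minimized by concentrated distributions.

Entropies:
  H(A) = 0.4769 bits
  H(B) = 2.0000 bits
  H(C) = 1.4089 bits
  H(D) = 1.9084 bits

Ranking: B > D > C > A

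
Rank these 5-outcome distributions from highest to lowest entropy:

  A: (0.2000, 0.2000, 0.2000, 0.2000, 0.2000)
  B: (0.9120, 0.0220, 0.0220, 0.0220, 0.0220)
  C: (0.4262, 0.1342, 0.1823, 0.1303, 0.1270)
A > C > B

Key insight: Entropy is maximized by uniform distributions and minimized by concentrated distributions.

- Uniform distributions have maximum entropy log₂(5) = 2.3219 bits
- The more "peaked" or concentrated a distribution, the lower its entropy

Entropies:
  H(A) = 2.3219 bits
  H(B) = 0.6058 bits
  H(C) = 2.1221 bits

Ranking: A > C > B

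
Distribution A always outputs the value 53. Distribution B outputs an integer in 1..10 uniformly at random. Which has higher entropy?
B

A is deterministic, so H(A) = 0. B is uniform over 10 outcomes, so H(B) = log₂(10) = 3.322 bits. Any distribution with genuine randomness has higher entropy than a deterministic one.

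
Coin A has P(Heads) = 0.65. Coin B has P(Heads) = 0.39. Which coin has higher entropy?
B

For binary distributions, entropy is maximized at p=0.5 and decreases as p moves toward 0 or 1.

H(A) = H(0.65) = 0.9341 bits
H(B) = H(0.39) = 0.9648 bits

Distribution B (p=0.39) is closer to uniform (p=0.5), so it has higher entropy.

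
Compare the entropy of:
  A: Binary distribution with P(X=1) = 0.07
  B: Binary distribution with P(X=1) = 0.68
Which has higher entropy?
B

For binary distributions, entropy is maximized at p=0.5 and decreases as p moves toward 0 or 1.

H(A) = H(0.07) = 0.3659 bits
H(B) = H(0.68) = 0.9044 bits

Distribution B (p=0.68) is closer to uniform (p=0.5), so it has higher entropy.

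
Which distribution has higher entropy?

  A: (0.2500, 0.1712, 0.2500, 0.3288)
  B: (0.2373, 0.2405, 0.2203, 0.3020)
B

Both distributions are close to uniform, making this a harder comparison.

H(A) = 1.9636 bits
H(B) = 1.9893 bits

The distribution closer to uniform has higher entropy.
Answer: B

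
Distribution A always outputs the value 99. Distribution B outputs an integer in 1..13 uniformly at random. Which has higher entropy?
B

A is deterministic, so H(A) = 0. B is uniform over 13 outcomes, so H(B) = log₂(13) = 3.700 bits. Any distribution with genuine randomness has higher entropy than a deterministic one.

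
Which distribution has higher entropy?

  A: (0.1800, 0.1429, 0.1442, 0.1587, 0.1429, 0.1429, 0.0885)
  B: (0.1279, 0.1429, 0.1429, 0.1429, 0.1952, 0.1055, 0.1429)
B

Both distributions are close to uniform, making this a harder comparison.

H(A) = 2.7824 bits
H(B) = 2.7861 bits

The distribution closer to uniform has higher entropy.
Answer: B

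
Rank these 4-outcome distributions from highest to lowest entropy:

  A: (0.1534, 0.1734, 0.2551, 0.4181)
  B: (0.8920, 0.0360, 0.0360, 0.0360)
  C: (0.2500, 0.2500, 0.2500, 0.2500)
C > A > B

Key insight: Entropy is maximized by uniform distributions and minimized by concentrated distributions.

- Uniform distributions have maximum entropy log₂(4) = 2.0000 bits
- The more "peaked" or concentrated a distribution, the lower its entropy

Entropies:
  H(A) = 1.8819 bits
  H(B) = 0.6650 bits
  H(C) = 2.0000 bits

Ranking: C > A > B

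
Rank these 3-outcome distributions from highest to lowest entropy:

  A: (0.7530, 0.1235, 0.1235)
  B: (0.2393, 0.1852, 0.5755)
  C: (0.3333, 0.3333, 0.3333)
C > B > A

Key insight: Entropy is maximized by uniform distributions and minimized by concentrated distributions.

- Uniform distributions have maximum entropy log₂(3) = 1.5850 bits
- The more "peaked" or concentrated a distribution, the lower its entropy

Entropies:
  H(A) = 1.0535 bits
  H(B) = 1.4030 bits
  H(C) = 1.5850 bits

Ranking: C > B > A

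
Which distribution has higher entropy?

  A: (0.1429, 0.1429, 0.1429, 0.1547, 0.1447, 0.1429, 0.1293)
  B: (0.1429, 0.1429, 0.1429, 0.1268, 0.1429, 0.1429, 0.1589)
A

Both distributions are close to uniform, making this a harder comparison.

H(A) = 2.8057 bits
H(B) = 2.8047 bits

The distribution closer to uniform has higher entropy.
Answer: A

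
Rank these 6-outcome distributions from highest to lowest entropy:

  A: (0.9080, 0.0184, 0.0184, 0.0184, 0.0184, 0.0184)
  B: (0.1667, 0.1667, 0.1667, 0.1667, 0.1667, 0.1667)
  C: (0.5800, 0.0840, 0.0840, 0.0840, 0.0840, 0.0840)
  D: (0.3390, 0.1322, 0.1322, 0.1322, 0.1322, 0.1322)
B > D > C > A

Key insight: Entropy is maximized by uniform distributions and minimized by concentrated distributions.

Entropies:
  H(A) = 0.6567 bits
  H(B) = 2.5850 bits
  H(C) = 1.9567 bits
  H(D) = 2.4587 bits

Ranking: B > D > C > A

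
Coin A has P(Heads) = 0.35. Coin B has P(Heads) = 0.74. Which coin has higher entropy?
A

For binary distributions, entropy is maximized at p=0.5 and decreases as p moves toward 0 or 1.

H(A) = H(0.35) = 0.9341 bits
H(B) = H(0.74) = 0.8267 bits

Distribution A (p=0.35) is closer to uniform (p=0.5), so it has higher entropy.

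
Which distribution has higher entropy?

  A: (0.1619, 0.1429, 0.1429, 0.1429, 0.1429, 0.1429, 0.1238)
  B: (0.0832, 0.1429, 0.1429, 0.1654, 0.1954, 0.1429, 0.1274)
A

Both distributions are close to uniform, making this a harder comparison.

H(A) = 2.8037 bits
H(B) = 2.7700 bits

The distribution closer to uniform has higher entropy.
Answer: A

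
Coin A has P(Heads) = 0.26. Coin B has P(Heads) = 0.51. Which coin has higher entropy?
B

For binary distributions, entropy is maximized at p=0.5 and decreases as p moves toward 0 or 1.

H(A) = H(0.26) = 0.8267 bits
H(B) = H(0.51) = 0.9997 bits

Distribution B (p=0.51) is closer to uniform (p=0.5), so it has higher entropy.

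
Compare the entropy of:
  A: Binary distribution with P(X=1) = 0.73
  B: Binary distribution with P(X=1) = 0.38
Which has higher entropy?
B

For binary distributions, entropy is maximized at p=0.5 and decreases as p moves toward 0 or 1.

H(A) = H(0.73) = 0.8415 bits
H(B) = H(0.38) = 0.9580 bits

Distribution B (p=0.38) is closer to uniform (p=0.5), so it has higher entropy.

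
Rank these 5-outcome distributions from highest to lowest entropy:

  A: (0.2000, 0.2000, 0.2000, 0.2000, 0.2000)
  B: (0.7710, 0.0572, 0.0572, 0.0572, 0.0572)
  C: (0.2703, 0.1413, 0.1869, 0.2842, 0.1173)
A > C > B

Key insight: Entropy is maximized by uniform distributions and minimized by concentrated distributions.

- Uniform distributions have maximum entropy log₂(5) = 2.3219 bits
- The more "peaked" or concentrated a distribution, the lower its entropy

Entropies:
  H(A) = 2.3219 bits
  H(B) = 1.2343 bits
  H(C) = 2.2398 bits

Ranking: A > C > B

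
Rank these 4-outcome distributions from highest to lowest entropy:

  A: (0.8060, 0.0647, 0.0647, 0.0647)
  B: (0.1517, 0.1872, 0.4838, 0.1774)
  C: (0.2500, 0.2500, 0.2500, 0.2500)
C > B > A

Key insight: Entropy is maximized by uniform distributions and minimized by concentrated distributions.

- Uniform distributions have maximum entropy log₂(4) = 2.0000 bits
- The more "peaked" or concentrated a distribution, the lower its entropy

Entropies:
  H(A) = 1.0172 bits
  H(B) = 1.8146 bits
  H(C) = 2.0000 bits

Ranking: C > B > A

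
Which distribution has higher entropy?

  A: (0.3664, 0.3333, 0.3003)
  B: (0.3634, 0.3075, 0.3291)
B

Both distributions are close to uniform, making this a harder comparison.

H(A) = 1.5802 bits
H(B) = 1.5815 bits

The distribution closer to uniform has higher entropy.
Answer: B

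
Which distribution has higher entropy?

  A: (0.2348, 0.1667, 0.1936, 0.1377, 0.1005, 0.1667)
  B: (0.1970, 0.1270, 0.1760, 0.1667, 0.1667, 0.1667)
B

Both distributions are close to uniform, making this a harder comparison.

H(A) = 2.5382 bits
H(B) = 2.5734 bits

The distribution closer to uniform has higher entropy.
Answer: B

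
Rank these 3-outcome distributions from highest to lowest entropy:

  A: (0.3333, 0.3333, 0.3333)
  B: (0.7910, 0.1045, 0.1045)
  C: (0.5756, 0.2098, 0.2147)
A > C > B

Key insight: Entropy is maximized by uniform distributions and minimized by concentrated distributions.

- Uniform distributions have maximum entropy log₂(3) = 1.5850 bits
- The more "peaked" or concentrated a distribution, the lower its entropy

Entropies:
  H(A) = 1.5850 bits
  H(B) = 0.9486 bits
  H(C) = 1.4079 bits

Ranking: A > C > B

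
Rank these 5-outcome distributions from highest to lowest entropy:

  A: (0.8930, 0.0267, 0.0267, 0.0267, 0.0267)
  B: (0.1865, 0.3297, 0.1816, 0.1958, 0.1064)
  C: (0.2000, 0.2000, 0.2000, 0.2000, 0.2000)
C > B > A

Key insight: Entropy is maximized by uniform distributions and minimized by concentrated distributions.

- Uniform distributions have maximum entropy log₂(5) = 2.3219 bits
- The more "peaked" or concentrated a distribution, the lower its entropy

Entropies:
  H(A) = 0.7048 bits
  H(B) = 2.2311 bits
  H(C) = 2.3219 bits

Ranking: C > B > A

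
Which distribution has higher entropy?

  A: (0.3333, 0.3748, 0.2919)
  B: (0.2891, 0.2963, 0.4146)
A

Both distributions are close to uniform, making this a harder comparison.

H(A) = 1.5775 bits
H(B) = 1.5642 bits

The distribution closer to uniform has higher entropy.
Answer: A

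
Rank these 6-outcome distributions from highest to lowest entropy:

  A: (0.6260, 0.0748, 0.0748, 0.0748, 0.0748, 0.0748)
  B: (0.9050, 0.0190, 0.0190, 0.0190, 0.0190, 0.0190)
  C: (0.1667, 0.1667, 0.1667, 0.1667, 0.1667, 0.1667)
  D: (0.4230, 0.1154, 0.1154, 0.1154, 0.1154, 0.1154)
C > D > A > B

Key insight: Entropy is maximized by uniform distributions and minimized by concentrated distributions.

Entropies:
  H(A) = 1.8221 bits
  H(B) = 0.6735 bits
  H(C) = 2.5850 bits
  H(D) = 2.3226 bits

Ranking: C > D > A > B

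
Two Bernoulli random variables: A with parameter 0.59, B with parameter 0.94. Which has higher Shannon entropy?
A

For binary distributions, entropy is maximized at p=0.5 and decreases as p moves toward 0 or 1.

H(A) = H(0.59) = 0.9765 bits
H(B) = H(0.94) = 0.3274 bits

Distribution A (p=0.59) is closer to uniform (p=0.5), so it has higher entropy.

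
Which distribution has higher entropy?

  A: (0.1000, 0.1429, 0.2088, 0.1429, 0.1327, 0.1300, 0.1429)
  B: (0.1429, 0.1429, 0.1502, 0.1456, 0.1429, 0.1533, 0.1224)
B

Both distributions are close to uniform, making this a harder comparison.

H(A) = 2.7764 bits
H(B) = 2.8043 bits

The distribution closer to uniform has higher entropy.
Answer: B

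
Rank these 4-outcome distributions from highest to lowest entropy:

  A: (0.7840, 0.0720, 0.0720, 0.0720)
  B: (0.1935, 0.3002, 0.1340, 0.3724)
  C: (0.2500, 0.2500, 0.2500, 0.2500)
C > B > A

Key insight: Entropy is maximized by uniform distributions and minimized by concentrated distributions.

- Uniform distributions have maximum entropy log₂(4) = 2.0000 bits
- The more "peaked" or concentrated a distribution, the lower its entropy

Entropies:
  H(A) = 1.0951 bits
  H(B) = 1.8989 bits
  H(C) = 2.0000 bits

Ranking: C > B > A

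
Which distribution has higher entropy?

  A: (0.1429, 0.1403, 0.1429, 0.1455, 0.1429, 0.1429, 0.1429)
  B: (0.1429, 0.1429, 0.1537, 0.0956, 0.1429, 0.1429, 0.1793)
A

Both distributions are close to uniform, making this a harder comparison.

H(A) = 2.8073 bits
H(B) = 2.7878 bits

The distribution closer to uniform has higher entropy.
Answer: A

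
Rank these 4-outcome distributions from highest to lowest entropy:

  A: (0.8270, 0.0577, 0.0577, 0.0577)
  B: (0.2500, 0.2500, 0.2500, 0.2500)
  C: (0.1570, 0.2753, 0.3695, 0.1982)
B > C > A

Key insight: Entropy is maximized by uniform distributions and minimized by concentrated distributions.

- Uniform distributions have maximum entropy log₂(4) = 2.0000 bits
- The more "peaked" or concentrated a distribution, the lower its entropy

Entropies:
  H(A) = 0.9387 bits
  H(B) = 2.0000 bits
  H(C) = 1.9252 bits

Ranking: B > C > A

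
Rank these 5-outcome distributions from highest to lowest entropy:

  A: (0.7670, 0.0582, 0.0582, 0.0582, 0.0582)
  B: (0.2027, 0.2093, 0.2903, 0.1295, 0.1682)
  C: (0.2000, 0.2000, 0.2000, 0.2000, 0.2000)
C > B > A

Key insight: Entropy is maximized by uniform distributions and minimized by concentrated distributions.

- Uniform distributions have maximum entropy log₂(5) = 2.3219 bits
- The more "peaked" or concentrated a distribution, the lower its entropy

Entropies:
  H(A) = 1.2492 bits
  H(B) = 2.2715 bits
  H(C) = 2.3219 bits

Ranking: C > B > A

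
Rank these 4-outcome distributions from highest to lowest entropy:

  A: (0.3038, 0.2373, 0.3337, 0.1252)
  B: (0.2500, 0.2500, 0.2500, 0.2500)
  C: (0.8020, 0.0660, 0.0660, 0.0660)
B > A > C

Key insight: Entropy is maximized by uniform distributions and minimized by concentrated distributions.

- Uniform distributions have maximum entropy log₂(4) = 2.0000 bits
- The more "peaked" or concentrated a distribution, the lower its entropy

Entropies:
  H(A) = 1.9183 bits
  H(B) = 2.0000 bits
  H(C) = 1.0317 bits

Ranking: B > A > C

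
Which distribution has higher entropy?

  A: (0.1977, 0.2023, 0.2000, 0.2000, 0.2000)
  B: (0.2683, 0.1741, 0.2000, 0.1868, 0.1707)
A

Both distributions are close to uniform, making this a harder comparison.

H(A) = 2.3219 bits
H(B) = 2.3003 bits

The distribution closer to uniform has higher entropy.
Answer: A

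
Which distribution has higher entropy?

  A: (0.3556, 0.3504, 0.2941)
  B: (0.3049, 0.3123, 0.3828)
A

Both distributions are close to uniform, making this a harder comparison.

H(A) = 1.5798 bits
H(B) = 1.5771 bits

The distribution closer to uniform has higher entropy.
Answer: A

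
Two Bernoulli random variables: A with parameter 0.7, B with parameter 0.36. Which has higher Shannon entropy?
B

For binary distributions, entropy is maximized at p=0.5 and decreases as p moves toward 0 or 1.

H(A) = H(0.7) = 0.8813 bits
H(B) = H(0.36) = 0.9427 bits

Distribution B (p=0.36) is closer to uniform (p=0.5), so it has higher entropy.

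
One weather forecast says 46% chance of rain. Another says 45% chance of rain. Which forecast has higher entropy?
46% forecast

Treat each forecast as a Bernoulli distribution. Binary entropy is maximized at p=0.5 and falls off symmetrically toward 0 or 1. The 46% forecast is closer to 50%, so it is more uncertain. H(46%) ≈ 0.995 bits, H(45%) ≈ 0.993 bits.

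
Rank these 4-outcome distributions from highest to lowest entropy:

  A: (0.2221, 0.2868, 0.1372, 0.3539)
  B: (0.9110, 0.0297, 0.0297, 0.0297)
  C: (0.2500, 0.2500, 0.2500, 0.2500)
C > A > B

Key insight: Entropy is maximized by uniform distributions and minimized by concentrated distributions.

- Uniform distributions have maximum entropy log₂(4) = 2.0000 bits
- The more "peaked" or concentrated a distribution, the lower its entropy

Entropies:
  H(A) = 1.9224 bits
  H(B) = 0.5742 bits
  H(C) = 2.0000 bits

Ranking: C > A > B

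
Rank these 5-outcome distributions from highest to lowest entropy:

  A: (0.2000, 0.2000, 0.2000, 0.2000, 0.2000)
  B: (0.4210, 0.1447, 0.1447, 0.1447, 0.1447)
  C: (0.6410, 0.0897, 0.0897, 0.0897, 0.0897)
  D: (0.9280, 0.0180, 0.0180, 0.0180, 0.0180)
A > B > C > D

Key insight: Entropy is maximized by uniform distributions and minimized by concentrated distributions.

Entropies:
  H(A) = 2.3219 bits
  H(B) = 2.1399 bits
  H(C) = 1.6598 bits
  H(D) = 0.5173 bits

Ranking: A > B > C > D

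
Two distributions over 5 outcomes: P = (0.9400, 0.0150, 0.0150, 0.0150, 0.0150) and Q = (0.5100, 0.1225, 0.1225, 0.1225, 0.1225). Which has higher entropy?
Q

P is highly concentrated on one outcome (94%), making it nearly deterministic. Q spreads its mass more evenly (max 51%). The more spread-out distribution has higher entropy: H(P) ≈ 0.447 bits, H(Q) ≈ 1.980 bits.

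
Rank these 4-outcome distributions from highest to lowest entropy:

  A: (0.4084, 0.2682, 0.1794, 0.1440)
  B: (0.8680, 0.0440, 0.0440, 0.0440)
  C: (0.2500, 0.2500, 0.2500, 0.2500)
C > A > B

Key insight: Entropy is maximized by uniform distributions and minimized by concentrated distributions.

- Uniform distributions have maximum entropy log₂(4) = 2.0000 bits
- The more "peaked" or concentrated a distribution, the lower its entropy

Entropies:
  H(A) = 1.8841 bits
  H(B) = 0.7721 bits
  H(C) = 2.0000 bits

Ranking: C > A > B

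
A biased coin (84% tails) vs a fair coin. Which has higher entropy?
Fair coin

The fair coin is uniform (p=0.5), maximizing binary entropy at 1 bit. The biased coin has H(0.84) ≈ 0.634 bits — its outcome is more predictable, so its entropy is lower.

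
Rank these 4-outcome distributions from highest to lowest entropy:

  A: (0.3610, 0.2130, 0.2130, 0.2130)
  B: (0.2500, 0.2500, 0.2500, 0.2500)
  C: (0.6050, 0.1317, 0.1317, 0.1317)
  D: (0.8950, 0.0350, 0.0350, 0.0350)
B > A > C > D

Key insight: Entropy is maximized by uniform distributions and minimized by concentrated distributions.

Entropies:
  H(A) = 1.9563 bits
  H(B) = 2.0000 bits
  H(C) = 1.5940 bits
  H(D) = 0.6511 bits

Ranking: B > A > C > D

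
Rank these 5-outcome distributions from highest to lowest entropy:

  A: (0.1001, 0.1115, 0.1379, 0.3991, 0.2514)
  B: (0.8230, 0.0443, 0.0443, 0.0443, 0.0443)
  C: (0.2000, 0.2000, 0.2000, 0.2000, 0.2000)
C > A > B

Key insight: Entropy is maximized by uniform distributions and minimized by concentrated distributions.

- Uniform distributions have maximum entropy log₂(5) = 2.3219 bits
- The more "peaked" or concentrated a distribution, the lower its entropy

Entropies:
  H(A) = 2.1091 bits
  H(B) = 1.0275 bits
  H(C) = 2.3219 bits

Ranking: C > A > B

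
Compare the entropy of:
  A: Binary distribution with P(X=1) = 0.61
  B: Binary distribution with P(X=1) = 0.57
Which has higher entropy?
B

For binary distributions, entropy is maximized at p=0.5 and decreases as p moves toward 0 or 1.

H(A) = H(0.61) = 0.9648 bits
H(B) = H(0.57) = 0.9858 bits

Distribution B (p=0.57) is closer to uniform (p=0.5), so it has higher entropy.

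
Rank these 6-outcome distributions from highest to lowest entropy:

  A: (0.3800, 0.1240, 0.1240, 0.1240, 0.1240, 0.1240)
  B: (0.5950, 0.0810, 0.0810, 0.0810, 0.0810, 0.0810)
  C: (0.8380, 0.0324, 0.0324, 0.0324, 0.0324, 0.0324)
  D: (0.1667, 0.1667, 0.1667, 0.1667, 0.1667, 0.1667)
D > A > B > C

Key insight: Entropy is maximized by uniform distributions and minimized by concentrated distributions.

Entropies:
  H(A) = 2.3976 bits
  H(B) = 1.9142 bits
  H(C) = 1.0152 bits
  H(D) = 2.5850 bits

Ranking: D > A > B > C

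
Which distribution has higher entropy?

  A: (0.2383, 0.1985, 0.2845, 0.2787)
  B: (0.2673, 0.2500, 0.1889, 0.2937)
A

Both distributions are close to uniform, making this a harder comparison.

H(A) = 1.9858 bits
H(B) = 1.9822 bits

The distribution closer to uniform has higher entropy.
Answer: A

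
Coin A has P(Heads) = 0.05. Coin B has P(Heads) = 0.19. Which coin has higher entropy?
B

For binary distributions, entropy is maximized at p=0.5 and decreases as p moves toward 0 or 1.

H(A) = H(0.05) = 0.2864 bits
H(B) = H(0.19) = 0.7015 bits

Distribution B (p=0.19) is closer to uniform (p=0.5), so it has higher entropy.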